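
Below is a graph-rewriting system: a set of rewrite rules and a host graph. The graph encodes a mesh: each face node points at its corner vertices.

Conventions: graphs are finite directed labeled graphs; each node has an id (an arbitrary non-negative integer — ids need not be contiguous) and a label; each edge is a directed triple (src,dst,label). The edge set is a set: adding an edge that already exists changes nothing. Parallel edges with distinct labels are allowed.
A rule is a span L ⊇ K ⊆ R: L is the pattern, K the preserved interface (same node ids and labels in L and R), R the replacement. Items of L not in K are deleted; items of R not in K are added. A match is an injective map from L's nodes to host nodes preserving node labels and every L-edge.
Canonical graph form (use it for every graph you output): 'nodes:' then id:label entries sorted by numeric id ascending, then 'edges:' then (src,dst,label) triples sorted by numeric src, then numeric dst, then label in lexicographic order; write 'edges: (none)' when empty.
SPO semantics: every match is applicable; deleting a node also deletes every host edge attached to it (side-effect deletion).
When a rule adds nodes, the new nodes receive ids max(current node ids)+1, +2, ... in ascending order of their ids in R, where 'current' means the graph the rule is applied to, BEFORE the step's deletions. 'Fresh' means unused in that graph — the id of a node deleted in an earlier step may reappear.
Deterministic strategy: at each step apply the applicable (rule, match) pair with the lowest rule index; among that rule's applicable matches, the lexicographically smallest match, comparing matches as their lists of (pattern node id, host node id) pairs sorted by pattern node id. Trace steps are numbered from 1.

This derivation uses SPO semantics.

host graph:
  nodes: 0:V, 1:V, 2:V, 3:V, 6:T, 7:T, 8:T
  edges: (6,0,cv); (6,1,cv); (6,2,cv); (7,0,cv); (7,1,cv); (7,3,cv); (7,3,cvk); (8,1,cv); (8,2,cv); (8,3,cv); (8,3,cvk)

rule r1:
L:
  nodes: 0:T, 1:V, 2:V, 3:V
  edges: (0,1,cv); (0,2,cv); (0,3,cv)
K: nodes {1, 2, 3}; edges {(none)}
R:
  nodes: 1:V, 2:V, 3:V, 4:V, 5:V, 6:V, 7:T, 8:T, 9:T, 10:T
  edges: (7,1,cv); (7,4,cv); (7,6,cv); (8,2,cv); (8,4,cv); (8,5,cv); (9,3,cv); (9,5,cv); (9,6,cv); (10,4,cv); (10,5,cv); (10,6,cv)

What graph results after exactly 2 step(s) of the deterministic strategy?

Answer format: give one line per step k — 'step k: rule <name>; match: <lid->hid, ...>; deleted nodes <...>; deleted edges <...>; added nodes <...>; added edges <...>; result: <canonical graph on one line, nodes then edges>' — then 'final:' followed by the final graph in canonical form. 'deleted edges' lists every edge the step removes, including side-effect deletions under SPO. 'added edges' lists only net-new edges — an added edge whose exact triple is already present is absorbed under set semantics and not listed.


step 1: rule r1; match: 0->6, 1->0, 2->1, 3->2; deleted nodes 6; deleted edges (6,0,cv); (6,1,cv); (6,2,cv); added nodes 9, 10, 11, 12, 13, 14, 15; added edges (12,0,cv); (12,9,cv); (12,11,cv); (13,1,cv); (13,9,cv); (13,10,cv); (14,2,cv); (14,10,cv); (14,11,cv); (15,9,cv); (15,10,cv); (15,11,cv); result: nodes: 0:V, 1:V, 2:V, 3:V, 7:T, 8:T, 9:V, 10:V, 11:V, 12:T, 13:T, 14:T, 15:T edges: (7,0,cv); (7,1,cv); (7,3,cv); (7,3,cvk); (8,1,cv); (8,2,cv); (8,3,cv); (8,3,cvk); (12,0,cv); (12,9,cv); (12,11,cv); (13,1,cv); (13,9,cv); (13,10,cv); (14,2,cv); (14,10,cv); (14,11,cv); (15,9,cv); (15,10,cv); (15,11,cv)
step 2: rule r1; match: 0->7, 1->0, 2->1, 3->3; deleted nodes 7; deleted edges (7,0,cv); (7,1,cv); (7,3,cv); (7,3,cvk); added nodes 16, 17, 18, 19, 20, 21, 22; added edges (19,0,cv); (19,16,cv); (19,18,cv); (20,1,cv); (20,16,cv); (20,17,cv); (21,3,cv); (21,17,cv); (21,18,cv); (22,16,cv); (22,17,cv); (22,18,cv); result: nodes: 0:V, 1:V, 2:V, 3:V, 8:T, 9:V, 10:V, 11:V, 12:T, 13:T, 14:T, 15:T, 16:V, 17:V, 18:V, 19:T, 20:T, 21:T, 22:T edges: (8,1,cv); (8,2,cv); (8,3,cv); (8,3,cvk); (12,0,cv); (12,9,cv); (12,11,cv); (13,1,cv); (13,9,cv); (13,10,cv); (14,2,cv); (14,10,cv); (14,11,cv); (15,9,cv); (15,10,cv); (15,11,cv); (19,0,cv); (19,16,cv); (19,18,cv); (20,1,cv); (20,16,cv); (20,17,cv); (21,3,cv); (21,17,cv); (21,18,cv); (22,16,cv); (22,17,cv); (22,18,cv)
final:
nodes: 0:V, 1:V, 2:V, 3:V, 8:T, 9:V, 10:V, 11:V, 12:T, 13:T, 14:T, 15:T, 16:V, 17:V, 18:V, 19:T, 20:T, 21:T, 22:T
edges: (8,1,cv); (8,2,cv); (8,3,cv); (8,3,cvk); (12,0,cv); (12,9,cv); (12,11,cv); (13,1,cv); (13,9,cv); (13,10,cv); (14,2,cv); (14,10,cv); (14,11,cv); (15,9,cv); (15,10,cv); (15,11,cv); (19,0,cv); (19,16,cv); (19,18,cv); (20,1,cv); (20,16,cv); (20,17,cv); (21,3,cv); (21,17,cv); (21,18,cv); (22,16,cv); (22,17,cv); (22,18,cv)


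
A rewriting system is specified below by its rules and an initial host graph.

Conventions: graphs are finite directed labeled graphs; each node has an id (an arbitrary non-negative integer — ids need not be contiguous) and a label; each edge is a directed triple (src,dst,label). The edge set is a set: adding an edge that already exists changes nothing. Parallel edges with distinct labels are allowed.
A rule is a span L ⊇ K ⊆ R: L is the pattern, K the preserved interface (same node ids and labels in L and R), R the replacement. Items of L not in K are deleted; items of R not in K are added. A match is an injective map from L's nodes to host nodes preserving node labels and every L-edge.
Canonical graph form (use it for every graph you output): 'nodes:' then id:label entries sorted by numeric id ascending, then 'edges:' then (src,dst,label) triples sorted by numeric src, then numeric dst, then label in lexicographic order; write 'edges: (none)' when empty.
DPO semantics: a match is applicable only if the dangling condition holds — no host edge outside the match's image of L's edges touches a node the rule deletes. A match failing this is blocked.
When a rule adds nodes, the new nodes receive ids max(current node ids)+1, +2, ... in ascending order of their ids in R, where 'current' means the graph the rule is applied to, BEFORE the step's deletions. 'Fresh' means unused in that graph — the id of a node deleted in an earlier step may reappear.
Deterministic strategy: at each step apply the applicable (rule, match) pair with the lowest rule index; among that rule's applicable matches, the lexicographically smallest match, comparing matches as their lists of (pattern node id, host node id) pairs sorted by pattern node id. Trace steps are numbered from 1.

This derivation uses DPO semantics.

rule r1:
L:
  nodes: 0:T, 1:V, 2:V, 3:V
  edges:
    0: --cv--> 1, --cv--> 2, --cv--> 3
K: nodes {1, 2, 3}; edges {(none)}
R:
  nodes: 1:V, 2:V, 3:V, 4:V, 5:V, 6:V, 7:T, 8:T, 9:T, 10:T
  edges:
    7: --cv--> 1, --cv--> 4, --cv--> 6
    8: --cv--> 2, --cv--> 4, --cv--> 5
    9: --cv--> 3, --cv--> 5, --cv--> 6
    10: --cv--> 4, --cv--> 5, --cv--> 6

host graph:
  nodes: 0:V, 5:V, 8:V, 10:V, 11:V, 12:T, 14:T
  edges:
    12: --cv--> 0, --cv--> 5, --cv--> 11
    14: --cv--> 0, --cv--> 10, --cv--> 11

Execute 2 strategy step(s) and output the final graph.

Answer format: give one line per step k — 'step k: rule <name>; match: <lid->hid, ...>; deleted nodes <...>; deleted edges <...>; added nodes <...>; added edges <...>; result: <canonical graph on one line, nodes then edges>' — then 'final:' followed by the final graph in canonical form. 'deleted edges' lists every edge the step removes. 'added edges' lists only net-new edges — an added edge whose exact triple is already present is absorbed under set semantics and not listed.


step 1: rule r1; match: 0->12, 1->0, 2->5, 3->11; deleted nodes 12; deleted edges (12,0,cv); (12,5,cv); (12,11,cv); added nodes 15, 16, 17, 18, 19, 20, 21; added edges (18,0,cv); (18,15,cv); (18,17,cv); (19,5,cv); (19,15,cv); (19,16,cv); (20,11,cv); (20,16,cv); (20,17,cv); (21,15,cv); (21,16,cv); (21,17,cv); result: nodes: 0:V, 5:V, 8:V, 10:V, 11:V, 14:T, 15:V, 16:V, 17:V, 18:T, 19:T, 20:T, 21:T edges: (14,0,cv); (14,10,cv); (14,11,cv); (18,0,cv); (18,15,cv); (18,17,cv); (19,5,cv); (19,15,cv); (19,16,cv); (20,11,cv); (20,16,cv); (20,17,cv); (21,15,cv); (21,16,cv); (21,17,cv)
step 2: rule r1; match: 0->14, 1->0, 2->10, 3->11; deleted nodes 14; deleted edges (14,0,cv); (14,10,cv); (14,11,cv); added nodes 22, 23, 24, 25, 26, 27, 28; added edges (25,0,cv); (25,22,cv); (25,24,cv); (26,10,cv); (26,22,cv); (26,23,cv); (27,11,cv); (27,23,cv); (27,24,cv); (28,22,cv); (28,23,cv); (28,24,cv); result: nodes: 0:V, 5:V, 8:V, 10:V, 11:V, 15:V, 16:V, 17:V, 18:T, 19:T, 20:T, 21:T, 22:V, 23:V, 24:V, 25:T, 26:T, 27:T, 28:T edges: (18,0,cv); (18,15,cv); (18,17,cv); (19,5,cv); (19,15,cv); (19,16,cv); (20,11,cv); (20,16,cv); (20,17,cv); (21,15,cv); (21,16,cv); (21,17,cv); (25,0,cv); (25,22,cv); (25,24,cv); (26,10,cv); (26,22,cv); (26,23,cv); (27,11,cv); (27,23,cv); (27,24,cv); (28,22,cv); (28,23,cv); (28,24,cv)
final:
nodes: 0:V, 5:V, 8:V, 10:V, 11:V, 15:V, 16:V, 17:V, 18:T, 19:T, 20:T, 21:T, 22:V, 23:V, 24:V, 25:T, 26:T, 27:T, 28:T
edges: (18,0,cv); (18,15,cv); (18,17,cv); (19,5,cv); (19,15,cv); (19,16,cv); (20,11,cv); (20,16,cv); (20,17,cv); (21,15,cv); (21,16,cv); (21,17,cv); (25,0,cv); (25,22,cv); (25,24,cv); (26,10,cv); (26,22,cv); (26,23,cv); (27,11,cv); (27,23,cv); (27,24,cv); (28,22,cv); (28,23,cv); (28,24,cv)


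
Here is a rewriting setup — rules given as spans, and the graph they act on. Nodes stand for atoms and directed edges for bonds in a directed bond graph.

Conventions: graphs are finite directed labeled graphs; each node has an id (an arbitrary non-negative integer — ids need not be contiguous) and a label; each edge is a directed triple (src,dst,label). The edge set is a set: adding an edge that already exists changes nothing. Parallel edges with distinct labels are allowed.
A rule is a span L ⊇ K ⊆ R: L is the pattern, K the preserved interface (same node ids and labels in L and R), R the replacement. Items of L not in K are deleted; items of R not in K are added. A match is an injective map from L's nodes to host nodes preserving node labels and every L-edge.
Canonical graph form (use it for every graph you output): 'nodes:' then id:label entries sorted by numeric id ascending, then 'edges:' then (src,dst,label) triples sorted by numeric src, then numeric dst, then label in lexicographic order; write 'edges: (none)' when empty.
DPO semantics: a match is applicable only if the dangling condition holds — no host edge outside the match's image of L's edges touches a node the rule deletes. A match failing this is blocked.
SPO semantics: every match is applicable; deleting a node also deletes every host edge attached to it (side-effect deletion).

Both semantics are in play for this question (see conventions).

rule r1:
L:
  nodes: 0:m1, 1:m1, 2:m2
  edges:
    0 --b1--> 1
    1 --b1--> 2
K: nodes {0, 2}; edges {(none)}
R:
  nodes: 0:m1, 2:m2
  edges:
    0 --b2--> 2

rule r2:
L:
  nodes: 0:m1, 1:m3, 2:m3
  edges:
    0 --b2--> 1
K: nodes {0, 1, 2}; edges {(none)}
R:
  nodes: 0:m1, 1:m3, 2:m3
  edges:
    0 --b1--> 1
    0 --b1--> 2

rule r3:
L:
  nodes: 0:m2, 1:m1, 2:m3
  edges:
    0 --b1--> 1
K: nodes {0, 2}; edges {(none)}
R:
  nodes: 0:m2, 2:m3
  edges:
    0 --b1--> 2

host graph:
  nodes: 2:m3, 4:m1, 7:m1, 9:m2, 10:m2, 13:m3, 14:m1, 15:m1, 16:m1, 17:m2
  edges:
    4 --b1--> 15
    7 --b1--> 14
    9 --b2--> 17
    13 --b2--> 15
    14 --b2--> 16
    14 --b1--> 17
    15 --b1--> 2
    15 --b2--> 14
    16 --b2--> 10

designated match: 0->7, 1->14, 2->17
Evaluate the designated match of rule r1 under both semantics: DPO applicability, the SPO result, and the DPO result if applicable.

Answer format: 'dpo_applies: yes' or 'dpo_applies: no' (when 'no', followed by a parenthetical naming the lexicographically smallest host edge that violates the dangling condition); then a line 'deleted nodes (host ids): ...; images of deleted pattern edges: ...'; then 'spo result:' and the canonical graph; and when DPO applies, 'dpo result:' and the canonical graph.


dpo_applies: no
(the rule deletes node 14, which keeps host edge (14,16,b2) outside the match image — the dangling condition fails, DPO blocks; SPO proceeds and side-deletes such edges)
deleted nodes (host ids): 14; images of deleted pattern edges: (7,14,b1); (14,17,b1)
spo result:
nodes: 2:m3, 4:m1, 7:m1, 9:m2, 10:m2, 13:m3, 15:m1, 16:m1, 17:m2
edges: (4,15,b1); (7,17,b2); (9,17,b2); (13,15,b2); (15,2,b1); (16,10,b2)


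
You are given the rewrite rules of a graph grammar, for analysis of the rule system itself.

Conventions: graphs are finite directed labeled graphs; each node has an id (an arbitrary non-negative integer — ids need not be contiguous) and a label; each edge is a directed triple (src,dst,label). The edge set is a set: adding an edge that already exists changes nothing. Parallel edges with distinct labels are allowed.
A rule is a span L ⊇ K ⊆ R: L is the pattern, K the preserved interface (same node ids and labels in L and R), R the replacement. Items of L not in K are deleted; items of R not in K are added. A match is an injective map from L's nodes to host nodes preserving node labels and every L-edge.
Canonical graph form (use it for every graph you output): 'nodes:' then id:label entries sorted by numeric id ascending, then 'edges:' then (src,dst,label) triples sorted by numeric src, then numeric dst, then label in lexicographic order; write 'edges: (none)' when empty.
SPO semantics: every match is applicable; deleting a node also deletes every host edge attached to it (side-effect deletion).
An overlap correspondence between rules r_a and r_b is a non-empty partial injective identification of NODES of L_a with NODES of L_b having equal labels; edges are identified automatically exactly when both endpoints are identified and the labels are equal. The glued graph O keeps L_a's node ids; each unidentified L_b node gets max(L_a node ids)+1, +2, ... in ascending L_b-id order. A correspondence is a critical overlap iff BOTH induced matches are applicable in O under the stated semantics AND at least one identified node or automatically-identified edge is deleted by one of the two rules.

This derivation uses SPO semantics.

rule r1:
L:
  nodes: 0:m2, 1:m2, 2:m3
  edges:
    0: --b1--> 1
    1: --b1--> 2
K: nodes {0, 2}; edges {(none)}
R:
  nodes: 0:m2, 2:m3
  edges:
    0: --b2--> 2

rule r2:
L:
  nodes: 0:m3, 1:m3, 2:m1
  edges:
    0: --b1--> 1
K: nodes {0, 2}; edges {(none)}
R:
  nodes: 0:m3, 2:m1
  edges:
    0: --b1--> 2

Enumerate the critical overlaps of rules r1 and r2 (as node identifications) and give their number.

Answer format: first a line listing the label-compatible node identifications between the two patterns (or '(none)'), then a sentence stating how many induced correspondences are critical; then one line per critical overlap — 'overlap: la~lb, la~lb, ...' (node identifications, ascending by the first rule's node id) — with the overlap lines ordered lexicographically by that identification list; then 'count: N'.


label-compatible node identifications between L(r1) and L(r2): 2~0, 2~1
1 of the induced correspondences is a critical overlap of r1 and r2.
overlap: 2~1
count: 1


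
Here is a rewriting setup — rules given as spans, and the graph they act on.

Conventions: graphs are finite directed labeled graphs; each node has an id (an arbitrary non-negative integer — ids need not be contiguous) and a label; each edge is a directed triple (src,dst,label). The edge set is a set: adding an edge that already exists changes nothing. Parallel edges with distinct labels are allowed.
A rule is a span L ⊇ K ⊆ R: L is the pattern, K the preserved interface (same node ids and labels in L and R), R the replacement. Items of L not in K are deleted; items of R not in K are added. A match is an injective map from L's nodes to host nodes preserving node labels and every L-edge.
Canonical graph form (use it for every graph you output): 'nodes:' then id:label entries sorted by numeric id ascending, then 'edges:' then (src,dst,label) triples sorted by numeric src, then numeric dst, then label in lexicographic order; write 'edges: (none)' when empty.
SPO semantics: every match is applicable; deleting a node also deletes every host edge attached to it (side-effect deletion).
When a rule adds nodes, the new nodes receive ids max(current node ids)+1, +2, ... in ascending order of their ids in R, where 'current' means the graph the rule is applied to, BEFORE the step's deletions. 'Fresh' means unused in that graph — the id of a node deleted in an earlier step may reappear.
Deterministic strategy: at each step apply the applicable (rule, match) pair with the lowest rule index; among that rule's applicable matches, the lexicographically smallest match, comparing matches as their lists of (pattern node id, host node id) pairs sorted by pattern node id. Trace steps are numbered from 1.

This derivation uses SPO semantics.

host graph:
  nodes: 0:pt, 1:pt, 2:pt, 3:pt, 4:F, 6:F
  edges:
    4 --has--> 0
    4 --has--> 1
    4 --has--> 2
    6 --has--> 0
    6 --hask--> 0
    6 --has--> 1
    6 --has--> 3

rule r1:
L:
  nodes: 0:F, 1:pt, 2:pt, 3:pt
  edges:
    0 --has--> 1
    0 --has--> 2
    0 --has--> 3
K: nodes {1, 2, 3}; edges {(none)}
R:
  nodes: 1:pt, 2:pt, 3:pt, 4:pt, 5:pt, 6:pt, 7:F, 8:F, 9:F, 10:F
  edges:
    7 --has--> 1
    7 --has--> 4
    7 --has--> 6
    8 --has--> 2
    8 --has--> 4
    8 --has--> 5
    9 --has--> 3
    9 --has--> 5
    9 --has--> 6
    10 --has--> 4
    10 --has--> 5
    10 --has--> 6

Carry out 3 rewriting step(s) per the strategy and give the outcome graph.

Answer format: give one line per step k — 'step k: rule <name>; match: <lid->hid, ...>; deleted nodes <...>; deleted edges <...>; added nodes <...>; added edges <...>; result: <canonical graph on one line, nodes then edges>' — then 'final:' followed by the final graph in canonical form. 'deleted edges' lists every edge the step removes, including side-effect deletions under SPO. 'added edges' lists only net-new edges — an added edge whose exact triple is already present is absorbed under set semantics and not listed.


step 1: rule r1; match: 0->4, 1->0, 2->1, 3->2; deleted nodes 4; deleted edges (4,0,has); (4,1,has); (4,2,has); added nodes 7, 8, 9, 10, 11, 12, 13; added edges (10,0,has); (10,7,has); (10,9,has); (11,1,has); (11,7,has); (11,8,has); (12,2,has); (12,8,has); (12,9,has); (13,7,has); (13,8,has); (13,9,has); result: nodes: 0:pt, 1:pt, 2:pt, 3:pt, 6:F, 7:pt, 8:pt, 9:pt, 10:F, 11:F, 12:F, 13:F edges: (6,0,has); (6,0,hask); (6,1,has); (6,3,has); (10,0,has); (10,7,has); (10,9,has); (11,1,has); (11,7,has); (11,8,has); (12,2,has); (12,8,has); (12,9,has); (13,7,has); (13,8,has); (13,9,has)
step 2: rule r1; match: 0->6, 1->0, 2->1, 3->3; deleted nodes 6; deleted edges (6,0,has); (6,0,hask); (6,1,has); (6,3,has); added nodes 14, 15, 16, 17, 18, 19, 20; added edges (17,0,has); (17,14,has); (17,16,has); (18,1,has); (18,14,has); (18,15,has); (19,3,has); (19,15,has); (19,16,has); (20,14,has); (20,15,has); (20,16,has); result: nodes: 0:pt, 1:pt, 2:pt, 3:pt, 7:pt, 8:pt, 9:pt, 10:F, 11:F, 12:F, 13:F, 14:pt, 15:pt, 16:pt, 17:F, 18:F, 19:F, 20:F edges: (10,0,has); (10,7,has); (10,9,has); (11,1,has); (11,7,has); (11,8,has); (12,2,has); (12,8,has); (12,9,has); (13,7,has); (13,8,has); (13,9,has); (17,0,has); (17,14,has); (17,16,has); (18,1,has); (18,14,has); (18,15,has); (19,3,has); (19,15,has); (19,16,has); (20,14,has); (20,15,has); (20,16,has)
step 3: rule r1; match: 0->10, 1->0, 2->7, 3->9; deleted nodes 10; deleted edges (10,0,has); (10,7,has); (10,9,has); added nodes 21, 22, 23, 24, 25, 26, 27; added edges (24,0,has); (24,21,has); (24,23,has); (25,7,has); (25,21,has); (25,22,has); (26,9,has); (26,22,has); (26,23,has); (27,21,has); (27,22,has); (27,23,has); result: nodes: 0:pt, 1:pt, 2:pt, 3:pt, 7:pt, 8:pt, 9:pt, 11:F, 12:F, 13:F, 14:pt, 15:pt, 16:pt, 17:F, 18:F, 19:F, 20:F, 21:pt, 22:pt, 23:pt, 24:F, 25:F, 26:F, 27:F edges: (11,1,has); (11,7,has); (11,8,has); (12,2,has); (12,8,has); (12,9,has); (13,7,has); (13,8,has); (13,9,has); (17,0,has); (17,14,has); (17,16,has); (18,1,has); (18,14,has); (18,15,has); (19,3,has); (19,15,has); (19,16,has); (20,14,has); (20,15,has); (20,16,has); (24,0,has); (24,21,has); (24,23,has); (25,7,has); (25,21,has); (25,22,has); (26,9,has); (26,22,has); (26,23,has); (27,21,has); (27,22,has); (27,23,has)
final:
nodes: 0:pt, 1:pt, 2:pt, 3:pt, 7:pt, 8:pt, 9:pt, 11:F, 12:F, 13:F, 14:pt, 15:pt, 16:pt, 17:F, 18:F, 19:F, 20:F, 21:pt, 22:pt, 23:pt, 24:F, 25:F, 26:F, 27:F
edges: (11,1,has); (11,7,has); (11,8,has); (12,2,has); (12,8,has); (12,9,has); (13,7,has); (13,8,has); (13,9,has); (17,0,has); (17,14,has); (17,16,has); (18,1,has); (18,14,has); (18,15,has); (19,3,has); (19,15,has); (19,16,has); (20,14,has); (20,15,has); (20,16,has); (24,0,has); (24,21,has); (24,23,has); (25,7,has); (25,21,has); (25,22,has); (26,9,has); (26,22,has); (26,23,has); (27,21,has); (27,22,has); (27,23,has)


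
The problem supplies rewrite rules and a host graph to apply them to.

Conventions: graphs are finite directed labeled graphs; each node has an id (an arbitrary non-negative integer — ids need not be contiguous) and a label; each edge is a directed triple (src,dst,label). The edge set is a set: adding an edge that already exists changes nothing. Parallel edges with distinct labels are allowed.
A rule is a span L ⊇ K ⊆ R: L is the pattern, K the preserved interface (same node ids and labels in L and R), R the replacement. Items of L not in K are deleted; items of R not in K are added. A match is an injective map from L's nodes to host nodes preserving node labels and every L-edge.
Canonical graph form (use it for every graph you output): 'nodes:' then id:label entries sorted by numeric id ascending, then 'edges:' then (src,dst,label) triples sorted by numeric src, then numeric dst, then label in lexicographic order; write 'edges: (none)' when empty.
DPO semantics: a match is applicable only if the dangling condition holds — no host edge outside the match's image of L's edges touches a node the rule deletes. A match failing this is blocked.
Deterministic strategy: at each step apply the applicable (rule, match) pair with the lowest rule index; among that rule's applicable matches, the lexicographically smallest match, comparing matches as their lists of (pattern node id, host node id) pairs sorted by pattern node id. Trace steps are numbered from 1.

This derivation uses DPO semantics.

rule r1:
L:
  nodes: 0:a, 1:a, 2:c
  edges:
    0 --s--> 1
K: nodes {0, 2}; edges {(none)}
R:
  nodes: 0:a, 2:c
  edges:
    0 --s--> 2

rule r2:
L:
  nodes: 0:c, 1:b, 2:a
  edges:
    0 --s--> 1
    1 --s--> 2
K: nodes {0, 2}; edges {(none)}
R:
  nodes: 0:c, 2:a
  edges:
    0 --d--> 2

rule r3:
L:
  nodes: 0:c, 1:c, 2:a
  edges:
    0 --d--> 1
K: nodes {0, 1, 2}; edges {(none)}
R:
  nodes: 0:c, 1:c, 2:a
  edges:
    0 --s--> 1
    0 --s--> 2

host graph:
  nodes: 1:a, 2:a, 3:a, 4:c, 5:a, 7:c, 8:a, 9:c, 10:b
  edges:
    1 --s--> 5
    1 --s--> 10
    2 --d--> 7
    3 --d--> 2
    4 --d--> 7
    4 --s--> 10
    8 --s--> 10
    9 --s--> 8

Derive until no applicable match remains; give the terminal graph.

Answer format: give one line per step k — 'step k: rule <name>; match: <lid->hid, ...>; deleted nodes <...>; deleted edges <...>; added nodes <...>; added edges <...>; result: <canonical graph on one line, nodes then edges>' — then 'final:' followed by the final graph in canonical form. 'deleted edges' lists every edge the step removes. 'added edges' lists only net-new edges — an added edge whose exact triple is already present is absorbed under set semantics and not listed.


step 1: rule r1; match: 0->1, 1->5, 2->4; deleted nodes 5; deleted edges (1,5,s); added nodes (none); added edges (1,4,s); result: nodes: 1:a, 2:a, 3:a, 4:c, 7:c, 8:a, 9:c, 10:b edges: (1,4,s); (1,10,s); (2,7,d); (3,2,d); (4,7,d); (4,10,s); (8,10,s); (9,8,s)
step 2: rule r3; match: 0->4, 1->7, 2->1; deleted nodes (none); deleted edges (4,7,d); added nodes (none); added edges (4,1,s); (4,7,s); result: nodes: 1:a, 2:a, 3:a, 4:c, 7:c, 8:a, 9:c, 10:b edges: (1,4,s); (1,10,s); (2,7,d); (3,2,d); (4,1,s); (4,7,s); (4,10,s); (8,10,s); (9,8,s)
final:
nodes: 1:a, 2:a, 3:a, 4:c, 7:c, 8:a, 9:c, 10:b
edges: (1,4,s); (1,10,s); (2,7,d); (3,2,d); (4,1,s); (4,7,s); (4,10,s); (8,10,s); (9,8,s)


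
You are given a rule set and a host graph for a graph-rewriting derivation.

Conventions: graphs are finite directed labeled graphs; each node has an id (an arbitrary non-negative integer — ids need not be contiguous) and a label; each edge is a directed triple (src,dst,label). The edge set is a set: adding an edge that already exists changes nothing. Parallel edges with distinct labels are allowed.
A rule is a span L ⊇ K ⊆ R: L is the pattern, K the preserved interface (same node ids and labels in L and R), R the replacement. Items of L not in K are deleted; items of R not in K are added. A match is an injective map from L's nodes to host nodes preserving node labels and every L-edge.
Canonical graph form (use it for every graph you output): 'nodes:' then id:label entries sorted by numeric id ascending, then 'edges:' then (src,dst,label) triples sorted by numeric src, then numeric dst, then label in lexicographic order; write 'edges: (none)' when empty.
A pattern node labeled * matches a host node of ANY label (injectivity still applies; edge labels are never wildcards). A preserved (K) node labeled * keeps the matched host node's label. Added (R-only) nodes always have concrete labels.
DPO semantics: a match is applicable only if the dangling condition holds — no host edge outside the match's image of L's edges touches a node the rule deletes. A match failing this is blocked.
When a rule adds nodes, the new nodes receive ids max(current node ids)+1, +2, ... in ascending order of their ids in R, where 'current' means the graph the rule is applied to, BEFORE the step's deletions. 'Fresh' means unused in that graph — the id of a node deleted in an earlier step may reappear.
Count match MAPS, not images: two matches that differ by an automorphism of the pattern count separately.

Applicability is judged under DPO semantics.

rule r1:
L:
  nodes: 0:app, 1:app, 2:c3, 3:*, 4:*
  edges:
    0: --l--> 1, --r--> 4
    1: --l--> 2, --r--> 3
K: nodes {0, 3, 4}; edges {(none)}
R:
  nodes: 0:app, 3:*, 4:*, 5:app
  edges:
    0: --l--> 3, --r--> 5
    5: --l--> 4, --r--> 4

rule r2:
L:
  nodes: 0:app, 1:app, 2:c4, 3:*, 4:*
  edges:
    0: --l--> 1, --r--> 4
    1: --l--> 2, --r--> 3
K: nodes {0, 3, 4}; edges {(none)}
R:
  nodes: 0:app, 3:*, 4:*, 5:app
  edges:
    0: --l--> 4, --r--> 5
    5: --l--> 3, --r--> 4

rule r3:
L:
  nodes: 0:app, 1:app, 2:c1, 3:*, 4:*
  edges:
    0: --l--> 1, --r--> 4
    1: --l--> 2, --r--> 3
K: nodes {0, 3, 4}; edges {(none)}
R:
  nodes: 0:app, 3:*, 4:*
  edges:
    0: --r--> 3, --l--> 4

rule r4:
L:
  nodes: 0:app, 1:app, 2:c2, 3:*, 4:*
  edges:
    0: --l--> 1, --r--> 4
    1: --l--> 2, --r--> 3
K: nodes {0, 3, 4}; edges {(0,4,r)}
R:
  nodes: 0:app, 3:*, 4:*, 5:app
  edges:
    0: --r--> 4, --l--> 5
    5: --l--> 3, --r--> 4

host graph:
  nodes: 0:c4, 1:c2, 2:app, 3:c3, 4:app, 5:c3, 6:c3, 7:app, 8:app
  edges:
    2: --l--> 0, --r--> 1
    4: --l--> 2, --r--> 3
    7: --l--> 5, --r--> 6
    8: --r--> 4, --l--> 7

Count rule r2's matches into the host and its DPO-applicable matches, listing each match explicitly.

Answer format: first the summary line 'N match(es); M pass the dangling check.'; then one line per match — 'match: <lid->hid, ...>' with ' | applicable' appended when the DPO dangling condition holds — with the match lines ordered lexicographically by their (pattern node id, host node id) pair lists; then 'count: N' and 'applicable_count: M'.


1 match(es); 1 pass the dangling check.
match: 0->4, 1->2, 2->0, 3->1, 4->3 | applicable
count: 1
applicable_count: 1


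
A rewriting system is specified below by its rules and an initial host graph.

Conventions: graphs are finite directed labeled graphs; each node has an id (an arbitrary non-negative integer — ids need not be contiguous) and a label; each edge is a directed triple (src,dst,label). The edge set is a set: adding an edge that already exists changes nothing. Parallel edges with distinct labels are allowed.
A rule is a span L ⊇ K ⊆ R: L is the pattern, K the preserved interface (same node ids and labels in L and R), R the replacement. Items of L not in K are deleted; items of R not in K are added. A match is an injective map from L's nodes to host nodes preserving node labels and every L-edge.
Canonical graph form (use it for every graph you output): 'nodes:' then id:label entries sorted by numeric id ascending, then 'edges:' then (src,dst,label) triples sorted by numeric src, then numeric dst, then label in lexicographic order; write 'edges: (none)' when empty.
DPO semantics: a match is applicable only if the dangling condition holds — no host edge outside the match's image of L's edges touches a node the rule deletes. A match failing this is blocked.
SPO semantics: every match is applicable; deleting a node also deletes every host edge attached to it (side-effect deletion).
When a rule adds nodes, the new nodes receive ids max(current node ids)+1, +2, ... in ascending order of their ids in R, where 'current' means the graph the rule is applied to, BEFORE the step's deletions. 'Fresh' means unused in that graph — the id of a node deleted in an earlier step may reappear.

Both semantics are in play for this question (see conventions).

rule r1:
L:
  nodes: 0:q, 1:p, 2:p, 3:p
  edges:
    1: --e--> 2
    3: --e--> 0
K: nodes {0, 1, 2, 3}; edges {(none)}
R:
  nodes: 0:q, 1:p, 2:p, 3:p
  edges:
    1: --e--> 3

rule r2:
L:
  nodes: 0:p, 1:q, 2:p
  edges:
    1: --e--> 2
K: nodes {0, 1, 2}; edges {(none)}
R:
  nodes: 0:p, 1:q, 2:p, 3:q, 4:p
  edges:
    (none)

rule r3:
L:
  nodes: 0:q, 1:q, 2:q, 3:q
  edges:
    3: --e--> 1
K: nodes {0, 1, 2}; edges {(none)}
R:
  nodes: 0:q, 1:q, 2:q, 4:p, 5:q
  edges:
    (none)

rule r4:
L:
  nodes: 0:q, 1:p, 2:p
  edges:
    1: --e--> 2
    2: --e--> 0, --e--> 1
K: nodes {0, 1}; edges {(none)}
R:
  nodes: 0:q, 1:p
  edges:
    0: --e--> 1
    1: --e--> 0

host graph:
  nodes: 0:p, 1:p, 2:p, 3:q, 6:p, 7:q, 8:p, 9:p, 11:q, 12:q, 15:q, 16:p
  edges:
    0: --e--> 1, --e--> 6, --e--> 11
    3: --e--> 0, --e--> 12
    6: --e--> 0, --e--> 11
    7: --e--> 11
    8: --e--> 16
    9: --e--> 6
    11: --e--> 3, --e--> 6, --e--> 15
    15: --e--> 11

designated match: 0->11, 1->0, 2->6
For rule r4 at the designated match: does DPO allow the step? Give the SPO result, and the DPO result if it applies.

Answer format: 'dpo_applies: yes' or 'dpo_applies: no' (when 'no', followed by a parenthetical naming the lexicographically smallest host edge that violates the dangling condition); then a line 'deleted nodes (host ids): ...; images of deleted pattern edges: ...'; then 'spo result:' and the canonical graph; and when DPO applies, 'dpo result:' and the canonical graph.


dpo_applies: no
(the rule deletes node 6, which keeps host edge (9,6,e) outside the match image — the dangling condition fails, DPO blocks; SPO proceeds and side-deletes such edges)
deleted nodes (host ids): 6; images of deleted pattern edges: (0,6,e); (6,0,e); (6,11,e)
spo result:
nodes: 0:p, 1:p, 2:p, 3:q, 7:q, 8:p, 9:p, 11:q, 12:q, 15:q, 16:p
edges: (0,1,e); (0,11,e); (3,0,e); (3,12,e); (7,11,e); (8,16,e); (11,0,e); (11,3,e); (11,15,e); (15,11,e)


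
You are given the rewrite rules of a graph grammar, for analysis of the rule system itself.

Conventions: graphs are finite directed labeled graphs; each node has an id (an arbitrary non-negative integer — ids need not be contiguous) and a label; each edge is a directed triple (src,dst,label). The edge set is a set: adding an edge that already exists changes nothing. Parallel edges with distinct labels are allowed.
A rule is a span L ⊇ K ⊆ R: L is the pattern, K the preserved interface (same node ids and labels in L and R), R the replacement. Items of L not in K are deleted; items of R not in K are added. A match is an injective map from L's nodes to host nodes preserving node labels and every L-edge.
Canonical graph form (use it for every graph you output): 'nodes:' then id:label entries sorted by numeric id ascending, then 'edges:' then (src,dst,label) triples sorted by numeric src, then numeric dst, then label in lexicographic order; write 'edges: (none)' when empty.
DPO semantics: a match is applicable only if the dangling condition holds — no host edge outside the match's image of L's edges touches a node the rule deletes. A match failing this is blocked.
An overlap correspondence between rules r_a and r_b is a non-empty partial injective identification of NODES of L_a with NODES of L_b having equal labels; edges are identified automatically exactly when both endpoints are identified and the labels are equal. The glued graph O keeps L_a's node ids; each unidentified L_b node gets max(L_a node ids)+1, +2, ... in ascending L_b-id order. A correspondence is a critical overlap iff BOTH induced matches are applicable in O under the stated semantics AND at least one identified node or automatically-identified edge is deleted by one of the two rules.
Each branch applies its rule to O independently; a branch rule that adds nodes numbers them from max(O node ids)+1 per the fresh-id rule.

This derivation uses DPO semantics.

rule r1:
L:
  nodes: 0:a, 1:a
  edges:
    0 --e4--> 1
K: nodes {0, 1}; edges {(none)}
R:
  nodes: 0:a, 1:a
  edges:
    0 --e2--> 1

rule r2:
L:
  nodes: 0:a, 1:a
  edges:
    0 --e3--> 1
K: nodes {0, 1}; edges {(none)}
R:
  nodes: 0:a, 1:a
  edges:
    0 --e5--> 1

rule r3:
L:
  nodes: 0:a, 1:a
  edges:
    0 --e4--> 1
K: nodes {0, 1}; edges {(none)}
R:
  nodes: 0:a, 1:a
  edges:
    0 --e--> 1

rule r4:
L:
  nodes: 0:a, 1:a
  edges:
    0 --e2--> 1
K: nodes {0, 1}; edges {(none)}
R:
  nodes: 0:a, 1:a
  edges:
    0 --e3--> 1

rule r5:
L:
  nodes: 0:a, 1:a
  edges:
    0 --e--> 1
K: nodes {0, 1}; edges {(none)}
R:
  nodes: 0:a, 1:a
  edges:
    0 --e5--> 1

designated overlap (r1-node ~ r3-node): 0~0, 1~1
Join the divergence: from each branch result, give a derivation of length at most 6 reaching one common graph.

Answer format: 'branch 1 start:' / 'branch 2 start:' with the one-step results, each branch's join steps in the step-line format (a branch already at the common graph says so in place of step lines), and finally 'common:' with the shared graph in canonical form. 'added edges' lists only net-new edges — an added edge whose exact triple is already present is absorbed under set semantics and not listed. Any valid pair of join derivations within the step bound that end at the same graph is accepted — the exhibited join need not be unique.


branch 1 start:
nodes: 0:a, 1:a
edges: (0,1,e2)
branch 2 start:
nodes: 0:a, 1:a
edges: (0,1,e)
branch 1 step 1: rule r4; match: 0->0, 1->1; deleted nodes (none); deleted edges (0,1,e2); added nodes (none); added edges (0,1,e3); result: nodes: 0:a, 1:a edges: (0,1,e3)
branch 1 step 2: rule r2; match: 0->0, 1->1; deleted nodes (none); deleted edges (0,1,e3); added nodes (none); added edges (0,1,e5); result: nodes: 0:a, 1:a edges: (0,1,e5)
branch 2 step 1: rule r5; match: 0->0, 1->1; deleted nodes (none); deleted edges (0,1,e); added nodes (none); added edges (0,1,e5); result: nodes: 0:a, 1:a edges: (0,1,e5)
common:
nodes: 0:a, 1:a
edges: (0,1,e5)


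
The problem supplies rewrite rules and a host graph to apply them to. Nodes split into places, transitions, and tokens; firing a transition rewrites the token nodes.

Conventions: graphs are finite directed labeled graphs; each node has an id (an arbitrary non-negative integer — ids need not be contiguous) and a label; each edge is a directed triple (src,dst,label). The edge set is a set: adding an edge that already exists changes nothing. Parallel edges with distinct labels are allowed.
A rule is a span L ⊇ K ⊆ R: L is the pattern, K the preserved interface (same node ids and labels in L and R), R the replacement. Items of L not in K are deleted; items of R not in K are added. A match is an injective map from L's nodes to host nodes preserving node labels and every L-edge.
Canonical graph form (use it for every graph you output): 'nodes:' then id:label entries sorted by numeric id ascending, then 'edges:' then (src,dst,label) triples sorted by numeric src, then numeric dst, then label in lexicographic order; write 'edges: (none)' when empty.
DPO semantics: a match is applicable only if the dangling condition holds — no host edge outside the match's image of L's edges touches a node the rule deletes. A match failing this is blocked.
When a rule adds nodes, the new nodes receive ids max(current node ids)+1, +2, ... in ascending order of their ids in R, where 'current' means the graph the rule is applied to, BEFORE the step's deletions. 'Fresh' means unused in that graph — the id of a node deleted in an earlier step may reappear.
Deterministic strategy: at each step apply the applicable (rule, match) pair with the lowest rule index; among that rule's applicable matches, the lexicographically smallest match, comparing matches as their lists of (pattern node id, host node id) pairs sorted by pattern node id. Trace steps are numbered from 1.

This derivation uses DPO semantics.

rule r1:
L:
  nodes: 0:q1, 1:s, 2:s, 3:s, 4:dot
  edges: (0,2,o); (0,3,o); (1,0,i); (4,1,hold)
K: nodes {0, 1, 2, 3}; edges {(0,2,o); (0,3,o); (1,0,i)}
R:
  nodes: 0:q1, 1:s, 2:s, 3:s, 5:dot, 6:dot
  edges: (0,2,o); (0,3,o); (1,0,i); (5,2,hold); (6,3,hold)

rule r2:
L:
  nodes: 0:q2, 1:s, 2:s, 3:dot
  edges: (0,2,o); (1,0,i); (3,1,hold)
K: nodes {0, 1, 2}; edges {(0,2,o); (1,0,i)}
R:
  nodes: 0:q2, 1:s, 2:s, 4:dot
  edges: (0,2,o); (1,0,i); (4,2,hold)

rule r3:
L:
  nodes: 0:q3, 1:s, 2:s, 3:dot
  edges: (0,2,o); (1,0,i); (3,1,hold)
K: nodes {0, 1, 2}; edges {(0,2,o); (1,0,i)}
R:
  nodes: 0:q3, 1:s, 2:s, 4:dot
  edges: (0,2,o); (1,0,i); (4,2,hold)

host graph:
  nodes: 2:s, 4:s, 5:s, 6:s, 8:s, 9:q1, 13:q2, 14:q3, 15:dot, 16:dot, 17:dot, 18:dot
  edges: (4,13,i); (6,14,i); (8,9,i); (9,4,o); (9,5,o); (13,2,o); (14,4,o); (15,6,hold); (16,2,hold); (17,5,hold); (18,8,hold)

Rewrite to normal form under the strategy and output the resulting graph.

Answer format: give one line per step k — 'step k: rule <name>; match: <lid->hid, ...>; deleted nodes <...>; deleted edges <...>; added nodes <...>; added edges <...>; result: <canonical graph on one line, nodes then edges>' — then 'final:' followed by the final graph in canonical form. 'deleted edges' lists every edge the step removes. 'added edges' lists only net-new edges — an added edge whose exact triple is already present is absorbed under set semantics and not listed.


step 1: rule r1; match: 0->9, 1->8, 2->4, 3->5, 4->18; deleted nodes 18; deleted edges (18,8,hold); added nodes 19, 20; added edges (19,4,hold); (20,5,hold); result: nodes: 2:s, 4:s, 5:s, 6:s, 8:s, 9:q1, 13:q2, 14:q3, 15:dot, 16:dot, 17:dot, 19:dot, 20:dot edges: (4,13,i); (6,14,i); (8,9,i); (9,4,o); (9,5,o); (13,2,o); (14,4,o); (15,6,hold); (16,2,hold); (17,5,hold); (19,4,hold); (20,5,hold)
step 2: rule r2; match: 0->13, 1->4, 2->2, 3->19; deleted nodes 19; deleted edges (19,4,hold); added nodes 21; added edges (21,2,hold); result: nodes: 2:s, 4:s, 5:s, 6:s, 8:s, 9:q1, 13:q2, 14:q3, 15:dot, 16:dot, 17:dot, 20:dot, 21:dot edges: (4,13,i); (6,14,i); (8,9,i); (9,4,o); (9,5,o); (13,2,o); (14,4,o); (15,6,hold); (16,2,hold); (17,5,hold); (20,5,hold); (21,2,hold)
step 3: rule r3; match: 0->14, 1->6, 2->4, 3->15; deleted nodes 15; deleted edges (15,6,hold); added nodes 22; added edges (22,4,hold); result: nodes: 2:s, 4:s, 5:s, 6:s, 8:s, 9:q1, 13:q2, 14:q3, 16:dot, 17:dot, 20:dot, 21:dot, 22:dot edges: (4,13,i); (6,14,i); (8,9,i); (9,4,o); (9,5,o); (13,2,o); (14,4,o); (16,2,hold); (17,5,hold); (20,5,hold); (21,2,hold); (22,4,hold)
step 4: rule r2; match: 0->13, 1->4, 2->2, 3->22; deleted nodes 22; deleted edges (22,4,hold); added nodes 23; added edges (23,2,hold); result: nodes: 2:s, 4:s, 5:s, 6:s, 8:s, 9:q1, 13:q2, 14:q3, 16:dot, 17:dot, 20:dot, 21:dot, 23:dot edges: (4,13,i); (6,14,i); (8,9,i); (9,4,o); (9,5,o); (13,2,o); (14,4,o); (16,2,hold); (17,5,hold); (20,5,hold); (21,2,hold); (23,2,hold)
final:
nodes: 2:s, 4:s, 5:s, 6:s, 8:s, 9:q1, 13:q2, 14:q3, 16:dot, 17:dot, 20:dot, 21:dot, 23:dot
edges: (4,13,i); (6,14,i); (8,9,i); (9,4,o); (9,5,o); (13,2,o); (14,4,o); (16,2,hold); (17,5,hold); (20,5,hold); (21,2,hold); (23,2,hold)


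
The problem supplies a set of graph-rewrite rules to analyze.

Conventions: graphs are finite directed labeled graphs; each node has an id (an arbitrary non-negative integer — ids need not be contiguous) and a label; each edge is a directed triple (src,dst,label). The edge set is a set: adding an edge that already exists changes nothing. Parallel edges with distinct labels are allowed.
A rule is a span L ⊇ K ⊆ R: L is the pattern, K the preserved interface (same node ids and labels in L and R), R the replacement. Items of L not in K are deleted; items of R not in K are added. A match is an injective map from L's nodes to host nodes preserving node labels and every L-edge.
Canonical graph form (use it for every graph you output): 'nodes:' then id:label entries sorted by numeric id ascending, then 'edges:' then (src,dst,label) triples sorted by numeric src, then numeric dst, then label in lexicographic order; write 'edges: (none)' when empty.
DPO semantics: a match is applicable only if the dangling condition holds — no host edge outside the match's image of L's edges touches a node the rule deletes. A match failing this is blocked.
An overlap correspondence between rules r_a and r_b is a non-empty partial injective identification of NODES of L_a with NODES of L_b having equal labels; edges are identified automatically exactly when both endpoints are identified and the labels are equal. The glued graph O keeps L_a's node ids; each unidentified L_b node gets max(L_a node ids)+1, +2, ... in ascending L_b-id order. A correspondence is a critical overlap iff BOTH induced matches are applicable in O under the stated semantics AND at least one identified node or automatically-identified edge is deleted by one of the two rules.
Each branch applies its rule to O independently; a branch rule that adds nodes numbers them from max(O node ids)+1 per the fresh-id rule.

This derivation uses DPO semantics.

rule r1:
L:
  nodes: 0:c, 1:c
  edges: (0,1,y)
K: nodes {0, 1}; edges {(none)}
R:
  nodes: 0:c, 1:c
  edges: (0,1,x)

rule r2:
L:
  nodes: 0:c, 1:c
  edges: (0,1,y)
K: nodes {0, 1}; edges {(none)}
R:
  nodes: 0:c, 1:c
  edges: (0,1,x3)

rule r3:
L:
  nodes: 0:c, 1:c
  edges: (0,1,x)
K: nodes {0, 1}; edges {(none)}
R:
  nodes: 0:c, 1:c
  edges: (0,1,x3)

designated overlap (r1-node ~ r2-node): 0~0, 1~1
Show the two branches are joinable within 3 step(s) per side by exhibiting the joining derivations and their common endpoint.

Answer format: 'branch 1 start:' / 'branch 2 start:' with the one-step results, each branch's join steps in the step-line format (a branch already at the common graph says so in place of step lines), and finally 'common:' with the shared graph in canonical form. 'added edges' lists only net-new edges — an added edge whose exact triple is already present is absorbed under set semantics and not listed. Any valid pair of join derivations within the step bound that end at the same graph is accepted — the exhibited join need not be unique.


branch 1 start:
nodes: 0:c, 1:c
edges: (0,1,x)
branch 2 start:
nodes: 0:c, 1:c
edges: (0,1,x3)
branch 1 step 1: rule r3; match: 0->0, 1->1; deleted nodes (none); deleted edges (0,1,x); added nodes (none); added edges (0,1,x3); result: nodes: 0:c, 1:c edges: (0,1,x3)
branch 2: already at the common graph (0 steps)
common:
nodes: 0:c, 1:c
edges: (0,1,x3)
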